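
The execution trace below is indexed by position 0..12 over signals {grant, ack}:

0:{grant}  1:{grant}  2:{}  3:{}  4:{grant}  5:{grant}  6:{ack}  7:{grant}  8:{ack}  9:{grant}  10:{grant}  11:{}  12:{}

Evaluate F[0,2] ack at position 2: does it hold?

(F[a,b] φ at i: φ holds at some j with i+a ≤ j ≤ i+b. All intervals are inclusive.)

False

Check ack at each j in [2,4]:
  j=2: false
  j=3: false
  j=4: false
No position in the window satisfies it → formula fails.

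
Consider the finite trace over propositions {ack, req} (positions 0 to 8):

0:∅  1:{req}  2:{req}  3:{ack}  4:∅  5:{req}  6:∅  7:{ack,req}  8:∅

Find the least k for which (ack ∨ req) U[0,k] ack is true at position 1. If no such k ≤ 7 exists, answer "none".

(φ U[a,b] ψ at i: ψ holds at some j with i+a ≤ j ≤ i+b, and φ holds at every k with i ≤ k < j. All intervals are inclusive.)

Need earliest j ≥ 1 with ack, and (ack ∨ req) at every k in [1,j-1].
  j=1: rhs fails.
  j=2: rhs fails.
  j=3: rhs holds; lhs holds on [1,2]. k = 2.

2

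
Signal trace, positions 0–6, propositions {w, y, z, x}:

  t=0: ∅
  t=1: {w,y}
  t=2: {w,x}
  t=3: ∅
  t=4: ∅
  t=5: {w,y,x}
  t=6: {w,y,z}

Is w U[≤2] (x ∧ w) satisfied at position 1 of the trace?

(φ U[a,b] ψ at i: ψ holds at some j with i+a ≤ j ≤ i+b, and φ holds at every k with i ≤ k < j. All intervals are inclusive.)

Holds

Need some j in [1,3] with (x ∧ w), and w at every k in [1,j-1].
  j=1: (x ∧ w) false.
  j=2: (x ∧ w) holds; w holds at every k in [1,1] → satisfied.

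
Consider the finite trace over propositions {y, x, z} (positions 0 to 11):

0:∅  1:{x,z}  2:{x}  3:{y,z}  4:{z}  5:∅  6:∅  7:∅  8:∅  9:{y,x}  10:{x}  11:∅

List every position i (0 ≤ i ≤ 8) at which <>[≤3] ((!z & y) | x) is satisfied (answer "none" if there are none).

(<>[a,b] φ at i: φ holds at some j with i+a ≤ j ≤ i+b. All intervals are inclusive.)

Evaluate at each i in [0,8]:
  i=0: ✓ (witness j=1)
  i=1: ✓ (witness j=1)
  i=2: ✓ (witness j=2)
  i=3: ✗ (none in [3,6])
  i=4: ✗ (none in [4,7])
  i=5: ✗ (none in [5,8])
  i=6: ✓ (witness j=9)
  i=7: ✓ (witness j=9)
  i=8: ✓ (witness j=9)

0, 1, 2, 6, 7, 8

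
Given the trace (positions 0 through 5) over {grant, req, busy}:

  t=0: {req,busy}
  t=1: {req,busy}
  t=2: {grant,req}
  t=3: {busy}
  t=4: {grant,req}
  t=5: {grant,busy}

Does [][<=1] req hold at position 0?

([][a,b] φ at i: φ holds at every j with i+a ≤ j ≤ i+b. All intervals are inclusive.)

Holds

Check req at every j in [0,1]:
  j=0: true
  j=1: true
All positions satisfy it → formula holds.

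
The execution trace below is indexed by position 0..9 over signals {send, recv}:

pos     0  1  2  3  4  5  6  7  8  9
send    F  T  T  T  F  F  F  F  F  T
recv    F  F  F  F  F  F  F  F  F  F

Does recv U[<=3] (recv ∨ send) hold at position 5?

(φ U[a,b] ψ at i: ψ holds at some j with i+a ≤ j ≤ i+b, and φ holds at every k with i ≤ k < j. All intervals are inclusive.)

Need some j in [5,8] with (recv ∨ send), and recv at every k in [5,j-1].
  j=5: (recv ∨ send) false.
  j=6: (recv ∨ send) false.
  j=7: (recv ∨ send) false.
  j=8: (recv ∨ send) false.
No j in the window works → until fails.

False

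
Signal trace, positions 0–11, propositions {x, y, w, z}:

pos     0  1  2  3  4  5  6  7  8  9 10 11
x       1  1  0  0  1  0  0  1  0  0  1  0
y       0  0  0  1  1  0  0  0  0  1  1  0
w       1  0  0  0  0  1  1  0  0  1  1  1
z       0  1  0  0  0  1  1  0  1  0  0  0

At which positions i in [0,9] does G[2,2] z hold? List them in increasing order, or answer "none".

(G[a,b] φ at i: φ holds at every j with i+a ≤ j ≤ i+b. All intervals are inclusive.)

Evaluate at each i in [0,9]:
  i=0: ✗ (fails at j=2)
  i=1: ✗ (fails at j=3)
  i=2: ✗ (fails at j=4)
  i=3: ✓ (all of [5,5])
  i=4: ✓ (all of [6,6])
  i=5: ✗ (fails at j=7)
  i=6: ✓ (all of [8,8])
  i=7: ✗ (fails at j=9)
  i=8: ✗ (fails at j=10)
  i=9: ✗ (fails at j=11)

3, 4, 6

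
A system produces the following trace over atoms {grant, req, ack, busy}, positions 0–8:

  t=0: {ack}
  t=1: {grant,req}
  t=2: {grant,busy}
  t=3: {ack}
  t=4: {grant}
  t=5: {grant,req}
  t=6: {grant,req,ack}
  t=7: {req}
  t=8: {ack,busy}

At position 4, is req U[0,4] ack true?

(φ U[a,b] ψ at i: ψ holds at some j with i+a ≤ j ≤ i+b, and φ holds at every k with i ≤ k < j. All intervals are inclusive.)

False

Need some j in [4,8] with ack, and req at every k in [4,j-1].
  j=4: ack false.
  j=5: ack false.
  j=6: ack holds, but req fails at k=4 → not this j.
  j=7: ack false.
  j=8: ack holds, but req fails at k=4 → not this j.
No j in the window works → until fails.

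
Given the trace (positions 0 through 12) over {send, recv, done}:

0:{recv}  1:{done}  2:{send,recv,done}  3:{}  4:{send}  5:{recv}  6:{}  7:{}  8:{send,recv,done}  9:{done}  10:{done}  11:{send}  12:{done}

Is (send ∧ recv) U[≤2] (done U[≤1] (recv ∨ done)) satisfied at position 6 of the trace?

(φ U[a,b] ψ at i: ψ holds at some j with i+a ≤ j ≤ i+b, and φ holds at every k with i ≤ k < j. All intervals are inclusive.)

Does not hold

Need some j in [6,8] with (done U[≤1] (recv ∨ done)), and (send ∧ recv) at every k in [6,j-1].
  j=6: (done U[≤1] (recv ∨ done)) — fails.
  j=7: (done U[≤1] (recv ∨ done)) — fails.
  j=8: (done U[≤1] (recv ∨ done)) holds, but (send ∧ recv) fails at k=6 → not this j.
No j in the window works → until fails.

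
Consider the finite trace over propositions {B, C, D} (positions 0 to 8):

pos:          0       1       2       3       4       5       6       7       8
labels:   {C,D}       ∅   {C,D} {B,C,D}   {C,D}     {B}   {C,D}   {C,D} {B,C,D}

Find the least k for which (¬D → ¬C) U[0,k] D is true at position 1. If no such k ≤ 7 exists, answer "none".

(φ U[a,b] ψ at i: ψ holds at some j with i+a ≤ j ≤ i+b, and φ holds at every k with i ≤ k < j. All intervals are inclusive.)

1

Need earliest j ≥ 1 with D, and (¬D → ¬C) at every k in [1,j-1].
  j=1: rhs fails.
  j=2: rhs holds; lhs holds on [1,1]. k = 1.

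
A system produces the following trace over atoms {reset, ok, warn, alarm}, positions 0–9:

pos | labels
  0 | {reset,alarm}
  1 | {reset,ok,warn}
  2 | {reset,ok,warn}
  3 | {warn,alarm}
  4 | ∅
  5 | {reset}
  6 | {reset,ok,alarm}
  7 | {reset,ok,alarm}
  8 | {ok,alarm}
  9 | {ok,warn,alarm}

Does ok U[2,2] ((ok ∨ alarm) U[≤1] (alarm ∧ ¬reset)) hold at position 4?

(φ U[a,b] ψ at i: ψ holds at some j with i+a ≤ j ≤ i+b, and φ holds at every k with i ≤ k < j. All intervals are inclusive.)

Need some j in [6,6] with ((ok ∨ alarm) U[≤1] (alarm ∧ ¬reset)), and ok at every k in [4,j-1].
  j=6: ((ok ∨ alarm) U[≤1] (alarm ∧ ¬reset)) — fails.
No j in the window works → until fails.

Does not hold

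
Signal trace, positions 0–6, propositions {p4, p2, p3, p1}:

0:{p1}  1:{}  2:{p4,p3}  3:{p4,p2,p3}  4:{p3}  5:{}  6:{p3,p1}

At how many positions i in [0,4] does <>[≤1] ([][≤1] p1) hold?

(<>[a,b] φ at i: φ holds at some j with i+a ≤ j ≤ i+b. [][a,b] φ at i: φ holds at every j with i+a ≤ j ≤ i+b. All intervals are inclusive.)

0

Evaluate at each i in [0,4]:
  i=0: ✗ (none in [0,1])
  i=1: ✗ (none in [1,2])
  i=2: ✗ (none in [2,3])
  i=3: ✗ (none in [3,4])
  i=4: ✗ (none in [4,5])
Positions where it holds: {} → 0.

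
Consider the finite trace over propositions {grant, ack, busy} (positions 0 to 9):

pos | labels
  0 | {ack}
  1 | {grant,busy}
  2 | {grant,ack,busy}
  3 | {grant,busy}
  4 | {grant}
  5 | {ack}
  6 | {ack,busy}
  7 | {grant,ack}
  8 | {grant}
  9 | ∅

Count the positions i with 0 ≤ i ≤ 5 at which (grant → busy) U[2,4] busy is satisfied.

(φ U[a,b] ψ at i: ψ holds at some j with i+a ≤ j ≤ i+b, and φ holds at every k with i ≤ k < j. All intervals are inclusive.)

Evaluate at each i in [0,5]:
  i=0: ✓ (rhs at j=2; lhs holds on [0,1])
  i=1: ✓ (rhs at j=3; lhs holds on [1,2])
  i=2: ✗ (lhs fails at k=4 before rhs at j=6)
  i=3: ✗ (lhs fails at k=4 before rhs at j=6)
  i=4: ✗ (lhs fails at k=4 before rhs at j=6)
  i=5: ✗ (no rhs in [7,9])
Positions where it holds: {0, 1} → 2.

2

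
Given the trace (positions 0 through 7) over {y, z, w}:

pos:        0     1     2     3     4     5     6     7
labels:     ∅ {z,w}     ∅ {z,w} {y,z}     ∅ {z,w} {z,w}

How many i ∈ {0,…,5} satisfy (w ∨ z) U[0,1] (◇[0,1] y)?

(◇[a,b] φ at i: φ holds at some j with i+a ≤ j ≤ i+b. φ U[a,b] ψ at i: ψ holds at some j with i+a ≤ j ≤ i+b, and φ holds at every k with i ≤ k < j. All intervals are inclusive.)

Evaluate at each i in [0,5]:
  i=0: ✗ (no rhs in [0,1])
  i=1: ✗ (no rhs in [1,2])
  i=2: ✗ (lhs fails at k=2 before rhs at j=3)
  i=3: ✓ (rhs at j=3)
  i=4: ✓ (rhs at j=4)
  i=5: ✗ (no rhs in [5,6])
Positions where it holds: {3, 4} → 2.

2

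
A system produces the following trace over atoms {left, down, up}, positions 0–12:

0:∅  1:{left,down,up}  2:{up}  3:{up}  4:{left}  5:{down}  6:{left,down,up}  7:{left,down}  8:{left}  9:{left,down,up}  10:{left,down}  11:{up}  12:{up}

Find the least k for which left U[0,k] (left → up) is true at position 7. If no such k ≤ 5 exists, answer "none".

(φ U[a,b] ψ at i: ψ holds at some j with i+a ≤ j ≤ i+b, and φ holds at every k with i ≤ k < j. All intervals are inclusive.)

Need earliest j ≥ 7 with (left → up), and left at every k in [7,j-1].
  j=7: rhs fails.
  j=8: rhs fails.
  j=9: rhs holds; lhs holds on [7,8]. k = 2.

2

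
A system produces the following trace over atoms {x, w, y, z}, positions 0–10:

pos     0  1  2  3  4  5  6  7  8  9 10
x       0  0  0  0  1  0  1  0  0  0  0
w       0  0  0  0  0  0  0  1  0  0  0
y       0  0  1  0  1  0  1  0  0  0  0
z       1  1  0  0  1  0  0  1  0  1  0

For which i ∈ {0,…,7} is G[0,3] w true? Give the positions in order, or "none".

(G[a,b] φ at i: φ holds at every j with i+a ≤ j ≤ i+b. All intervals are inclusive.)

none

Evaluate at each i in [0,7]:
  i=0: ✗ (fails at j=0)
  i=1: ✗ (fails at j=1)
  i=2: ✗ (fails at j=2)
  i=3: ✗ (fails at j=3)
  i=4: ✗ (fails at j=4)
  i=5: ✗ (fails at j=5)
  i=6: ✗ (fails at j=6)
  i=7: ✗ (fails at j=8)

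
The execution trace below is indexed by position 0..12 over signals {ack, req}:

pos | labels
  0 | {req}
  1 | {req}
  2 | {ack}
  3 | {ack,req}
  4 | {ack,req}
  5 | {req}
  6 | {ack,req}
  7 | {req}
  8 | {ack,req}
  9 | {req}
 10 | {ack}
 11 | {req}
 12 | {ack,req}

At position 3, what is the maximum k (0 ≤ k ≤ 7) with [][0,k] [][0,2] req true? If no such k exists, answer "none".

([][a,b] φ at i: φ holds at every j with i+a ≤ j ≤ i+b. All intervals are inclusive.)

4

[][0,2] req must hold from j=3 onward; find where it first fails.
  j=3: holds
  j=4: holds
  j=5: holds
  j=6: holds
  j=7: holds
  j=8: fails
Holds on [3,7], so largest k = 4.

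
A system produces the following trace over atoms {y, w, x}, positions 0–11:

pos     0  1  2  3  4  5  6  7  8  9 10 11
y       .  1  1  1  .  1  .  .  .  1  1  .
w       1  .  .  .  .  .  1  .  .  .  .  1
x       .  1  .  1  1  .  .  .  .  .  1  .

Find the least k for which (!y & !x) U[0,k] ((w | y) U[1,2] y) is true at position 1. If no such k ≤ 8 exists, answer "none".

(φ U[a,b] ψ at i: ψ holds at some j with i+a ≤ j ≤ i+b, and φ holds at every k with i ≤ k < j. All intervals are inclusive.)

Need earliest j ≥ 1 with ((w | y) U[1,2] y), and (!y & !x) at every k in [1,j-1].
  j=1: rhs holds (empty prefix). k = 0.

0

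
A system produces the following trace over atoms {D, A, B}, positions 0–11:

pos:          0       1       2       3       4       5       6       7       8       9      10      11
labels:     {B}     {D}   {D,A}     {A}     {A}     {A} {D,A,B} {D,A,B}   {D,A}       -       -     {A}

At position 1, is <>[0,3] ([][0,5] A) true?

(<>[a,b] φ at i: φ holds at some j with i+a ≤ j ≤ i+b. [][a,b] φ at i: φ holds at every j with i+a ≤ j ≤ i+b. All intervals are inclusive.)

Holds

Check [][0,5] A at each j in [1,4]:
  j=1: fails at 1
  j=2: holds on [2,7]
  j=3: holds on [3,8]
  j=4: fails at 9
Found at j=2 → formula holds.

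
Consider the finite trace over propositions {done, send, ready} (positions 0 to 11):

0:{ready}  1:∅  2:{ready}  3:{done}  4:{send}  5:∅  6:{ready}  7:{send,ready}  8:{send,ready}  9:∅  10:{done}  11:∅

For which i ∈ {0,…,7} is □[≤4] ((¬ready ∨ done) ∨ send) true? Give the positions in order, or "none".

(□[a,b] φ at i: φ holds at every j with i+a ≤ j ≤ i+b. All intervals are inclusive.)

7

Evaluate at each i in [0,7]:
  i=0: ✗ (fails at j=0)
  i=1: ✗ (fails at j=2)
  i=2: ✗ (fails at j=2)
  i=3: ✗ (fails at j=6)
  i=4: ✗ (fails at j=6)
  i=5: ✗ (fails at j=6)
  i=6: ✗ (fails at j=6)
  i=7: ✓ (all of [7,11])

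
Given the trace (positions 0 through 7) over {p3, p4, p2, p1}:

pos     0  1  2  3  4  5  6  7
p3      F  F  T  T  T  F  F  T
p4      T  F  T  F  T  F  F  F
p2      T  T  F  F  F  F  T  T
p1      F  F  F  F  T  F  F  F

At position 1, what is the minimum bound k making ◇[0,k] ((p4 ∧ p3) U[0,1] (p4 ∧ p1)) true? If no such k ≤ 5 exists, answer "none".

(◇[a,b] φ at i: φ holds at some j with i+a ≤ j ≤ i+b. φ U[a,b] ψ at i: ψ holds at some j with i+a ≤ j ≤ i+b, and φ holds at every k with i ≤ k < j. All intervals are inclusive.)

Scan j = 1,2,… for ((p4 ∧ p3) U[0,1] (p4 ∧ p1)):
  j=1: fails
  j=2: fails
  j=3: fails
  j=4: holds
First hit at j=4, so smallest k = 4-1 = 3.

3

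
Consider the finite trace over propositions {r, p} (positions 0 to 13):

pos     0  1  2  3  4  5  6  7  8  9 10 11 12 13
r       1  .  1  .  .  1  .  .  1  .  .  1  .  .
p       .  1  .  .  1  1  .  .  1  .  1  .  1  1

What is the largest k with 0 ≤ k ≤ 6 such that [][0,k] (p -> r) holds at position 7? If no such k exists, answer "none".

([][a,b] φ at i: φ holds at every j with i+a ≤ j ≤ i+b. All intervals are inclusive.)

2

(p -> r) must hold from j=7 onward; find where it first fails.
  j=7: holds
  j=8: holds
  j=9: holds
  j=10: fails
Holds on [7,9], so largest k = 2.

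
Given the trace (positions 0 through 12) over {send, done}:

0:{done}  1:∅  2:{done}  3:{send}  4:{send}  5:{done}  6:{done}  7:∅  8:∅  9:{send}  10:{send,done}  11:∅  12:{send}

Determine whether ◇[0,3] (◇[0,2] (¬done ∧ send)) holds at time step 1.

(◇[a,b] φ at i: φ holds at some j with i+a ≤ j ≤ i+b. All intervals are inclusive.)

Holds

Check ◇[0,2] (¬done ∧ send) at each j in [1,4]:
  j=1: holds (witness at 3)
  j=2: holds (witness at 3)
  j=3: holds (witness at 3)
  j=4: holds (witness at 4)
Found at j=1 → formula holds.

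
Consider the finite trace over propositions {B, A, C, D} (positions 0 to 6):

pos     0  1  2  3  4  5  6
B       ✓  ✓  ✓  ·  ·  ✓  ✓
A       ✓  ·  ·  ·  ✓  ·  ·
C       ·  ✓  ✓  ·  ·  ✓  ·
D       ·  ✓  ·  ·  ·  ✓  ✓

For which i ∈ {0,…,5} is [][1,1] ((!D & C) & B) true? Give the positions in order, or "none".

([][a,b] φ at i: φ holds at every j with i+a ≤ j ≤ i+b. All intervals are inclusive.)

Evaluate at each i in [0,5]:
  i=0: ✗ (fails at j=1)
  i=1: ✓ (all of [2,2])
  i=2: ✗ (fails at j=3)
  i=3: ✗ (fails at j=4)
  i=4: ✗ (fails at j=5)
  i=5: ✗ (fails at j=6)

1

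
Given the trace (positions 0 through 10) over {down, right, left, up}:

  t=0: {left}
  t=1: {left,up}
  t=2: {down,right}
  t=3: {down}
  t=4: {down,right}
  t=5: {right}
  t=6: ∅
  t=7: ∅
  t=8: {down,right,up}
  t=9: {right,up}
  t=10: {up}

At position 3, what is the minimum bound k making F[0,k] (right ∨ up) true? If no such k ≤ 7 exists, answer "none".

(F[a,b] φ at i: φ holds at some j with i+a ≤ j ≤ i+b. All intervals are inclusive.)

Scan j = 3,4,… for (right ∨ up):
  j=3: fails
  j=4: holds
First hit at j=4, so smallest k = 4-3 = 1.

1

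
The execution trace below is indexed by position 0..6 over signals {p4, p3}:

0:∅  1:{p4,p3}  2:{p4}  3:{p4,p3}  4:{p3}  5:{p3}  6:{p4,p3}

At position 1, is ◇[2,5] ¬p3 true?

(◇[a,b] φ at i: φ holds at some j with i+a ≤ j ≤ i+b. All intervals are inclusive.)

No

Check ¬p3 at each j in [3,6]:
  j=3: false
  j=4: false
  j=5: false
  j=6: false
No position in the window satisfies it → formula fails.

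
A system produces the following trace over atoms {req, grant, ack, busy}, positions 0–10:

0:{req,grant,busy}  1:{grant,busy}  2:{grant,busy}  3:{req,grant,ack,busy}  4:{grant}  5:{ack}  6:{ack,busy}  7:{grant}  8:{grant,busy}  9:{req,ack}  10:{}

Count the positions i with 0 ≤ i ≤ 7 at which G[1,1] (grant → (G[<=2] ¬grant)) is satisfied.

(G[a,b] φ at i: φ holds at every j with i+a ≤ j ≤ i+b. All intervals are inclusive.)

2

Evaluate at each i in [0,7]:
  i=0: ✗ (fails at j=1)
  i=1: ✗ (fails at j=2)
  i=2: ✗ (fails at j=3)
  i=3: ✗ (fails at j=4)
  i=4: ✓ (all of [5,5])
  i=5: ✓ (all of [6,6])
  i=6: ✗ (fails at j=7)
  i=7: ✗ (fails at j=8)
Positions where it holds: {4, 5} → 2.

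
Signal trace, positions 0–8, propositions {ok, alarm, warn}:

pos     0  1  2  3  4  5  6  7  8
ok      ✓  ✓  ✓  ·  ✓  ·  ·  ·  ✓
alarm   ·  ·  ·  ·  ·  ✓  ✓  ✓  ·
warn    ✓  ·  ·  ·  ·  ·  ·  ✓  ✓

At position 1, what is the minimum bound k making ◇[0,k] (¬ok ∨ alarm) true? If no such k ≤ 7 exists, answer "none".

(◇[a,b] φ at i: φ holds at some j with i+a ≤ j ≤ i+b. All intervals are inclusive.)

2

Scan j = 1,2,… for (¬ok ∨ alarm):
  j=1: fails
  j=2: fails
  j=3: holds
First hit at j=3, so smallest k = 3-1 = 2.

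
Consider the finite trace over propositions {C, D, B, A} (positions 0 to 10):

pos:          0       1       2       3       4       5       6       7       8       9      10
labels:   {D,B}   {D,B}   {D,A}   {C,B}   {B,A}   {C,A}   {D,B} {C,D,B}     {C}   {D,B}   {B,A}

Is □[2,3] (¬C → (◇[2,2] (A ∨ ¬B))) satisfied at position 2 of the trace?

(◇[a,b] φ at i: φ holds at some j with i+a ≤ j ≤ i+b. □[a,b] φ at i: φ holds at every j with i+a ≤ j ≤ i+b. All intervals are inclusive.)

Does not hold

Check (¬C → (◇[2,2] (A ∨ ¬B))) at every j in [4,5]:
  j=4: antecedent true; consequent fails (none in [6,6]) → ✗
  j=5: antecedent false → ✓
Fails at j=4 → formula fails.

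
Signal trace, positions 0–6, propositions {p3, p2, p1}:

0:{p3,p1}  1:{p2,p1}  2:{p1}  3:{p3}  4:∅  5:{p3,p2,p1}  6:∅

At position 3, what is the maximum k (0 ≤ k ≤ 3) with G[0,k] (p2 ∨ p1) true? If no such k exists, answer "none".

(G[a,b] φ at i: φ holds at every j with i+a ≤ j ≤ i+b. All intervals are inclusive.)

none

(p2 ∨ p1) must hold from j=3 onward; find where it first fails.
  j=3: fails → no k works.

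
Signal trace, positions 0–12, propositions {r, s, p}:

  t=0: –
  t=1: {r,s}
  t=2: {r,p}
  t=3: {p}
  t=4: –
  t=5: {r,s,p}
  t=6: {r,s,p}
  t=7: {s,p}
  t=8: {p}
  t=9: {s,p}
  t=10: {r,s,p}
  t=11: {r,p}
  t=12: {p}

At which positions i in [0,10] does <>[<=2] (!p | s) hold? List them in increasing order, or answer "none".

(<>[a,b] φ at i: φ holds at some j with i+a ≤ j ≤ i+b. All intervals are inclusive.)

0, 1, 2, 3, 4, 5, 6, 7, 8, 9, 10

Evaluate at each i in [0,10]:
  i=0: ✓ (witness j=0)
  i=1: ✓ (witness j=1)
  i=2: ✓ (witness j=4)
  i=3: ✓ (witness j=4)
  i=4: ✓ (witness j=4)
  i=5: ✓ (witness j=5)
  i=6: ✓ (witness j=6)
  i=7: ✓ (witness j=7)
  i=8: ✓ (witness j=9)
  i=9: ✓ (witness j=9)
  i=10: ✓ (witness j=10)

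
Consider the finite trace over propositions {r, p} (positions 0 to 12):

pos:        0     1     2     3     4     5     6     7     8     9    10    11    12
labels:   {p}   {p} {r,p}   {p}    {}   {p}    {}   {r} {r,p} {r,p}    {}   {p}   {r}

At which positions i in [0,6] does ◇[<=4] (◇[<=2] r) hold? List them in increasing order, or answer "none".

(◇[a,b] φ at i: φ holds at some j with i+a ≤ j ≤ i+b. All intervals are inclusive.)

0, 1, 2, 3, 4, 5, 6

Evaluate at each i in [0,6]:
  i=0: ✓ (witness j=0)
  i=1: ✓ (witness j=1)
  i=2: ✓ (witness j=2)
  i=3: ✓ (witness j=5)
  i=4: ✓ (witness j=5)
  i=5: ✓ (witness j=5)
  i=6: ✓ (witness j=6)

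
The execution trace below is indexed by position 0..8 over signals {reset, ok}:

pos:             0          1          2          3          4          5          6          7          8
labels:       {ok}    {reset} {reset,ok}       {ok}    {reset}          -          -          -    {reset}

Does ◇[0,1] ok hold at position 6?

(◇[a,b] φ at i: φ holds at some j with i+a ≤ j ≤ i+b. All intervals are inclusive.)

Check ok at each j in [6,7]:
  j=6: false
  j=7: false
No position in the window satisfies it → formula fails.

False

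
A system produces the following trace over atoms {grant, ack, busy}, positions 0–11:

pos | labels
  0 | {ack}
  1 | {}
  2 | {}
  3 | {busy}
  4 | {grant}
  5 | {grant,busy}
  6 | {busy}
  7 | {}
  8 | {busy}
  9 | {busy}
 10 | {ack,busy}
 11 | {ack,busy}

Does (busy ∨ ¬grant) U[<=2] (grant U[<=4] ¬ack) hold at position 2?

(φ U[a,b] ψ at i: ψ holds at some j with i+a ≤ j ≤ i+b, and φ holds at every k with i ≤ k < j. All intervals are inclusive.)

Yes

Need some j in [2,4] with (grant U[<=4] ¬ack), and (busy ∨ ¬grant) at every k in [2,j-1].
  j=2: (grant U[<=4] ¬ack) holds; no prefix to check → satisfied.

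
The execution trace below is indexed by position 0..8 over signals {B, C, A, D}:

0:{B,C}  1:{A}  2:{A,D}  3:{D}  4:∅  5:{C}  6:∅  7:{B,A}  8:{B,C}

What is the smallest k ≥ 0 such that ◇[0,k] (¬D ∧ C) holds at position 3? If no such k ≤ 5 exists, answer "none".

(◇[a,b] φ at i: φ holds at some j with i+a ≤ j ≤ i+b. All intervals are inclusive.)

Scan j = 3,4,… for (¬D ∧ C):
  j=3: fails
  j=4: fails
  j=5: holds
First hit at j=5, so smallest k = 5-3 = 2.

2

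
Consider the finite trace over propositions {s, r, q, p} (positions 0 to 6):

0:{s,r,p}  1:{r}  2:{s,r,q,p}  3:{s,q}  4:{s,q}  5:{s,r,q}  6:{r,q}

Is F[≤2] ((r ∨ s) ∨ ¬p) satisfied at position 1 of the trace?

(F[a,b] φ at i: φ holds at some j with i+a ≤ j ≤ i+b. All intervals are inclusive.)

Holds

Check ((r ∨ s) ∨ ¬p) at each j in [1,3]:
  j=1: true
  j=2: true
  j=3: true
Found at j=1 → formula holds.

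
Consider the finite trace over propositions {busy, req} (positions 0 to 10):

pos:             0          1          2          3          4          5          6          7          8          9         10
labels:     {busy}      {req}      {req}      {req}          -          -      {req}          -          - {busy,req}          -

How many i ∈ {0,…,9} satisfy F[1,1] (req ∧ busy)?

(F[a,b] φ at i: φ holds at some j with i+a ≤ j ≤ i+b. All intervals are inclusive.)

Evaluate at each i in [0,9]:
  i=0: ✗ (none in [1,1])
  i=1: ✗ (none in [2,2])
  i=2: ✗ (none in [3,3])
  i=3: ✗ (none in [4,4])
  i=4: ✗ (none in [5,5])
  i=5: ✗ (none in [6,6])
  i=6: ✗ (none in [7,7])
  i=7: ✗ (none in [8,8])
  i=8: ✓ (witness j=9)
  i=9: ✗ (none in [10,10])
Positions where it holds: {8} → 1.

1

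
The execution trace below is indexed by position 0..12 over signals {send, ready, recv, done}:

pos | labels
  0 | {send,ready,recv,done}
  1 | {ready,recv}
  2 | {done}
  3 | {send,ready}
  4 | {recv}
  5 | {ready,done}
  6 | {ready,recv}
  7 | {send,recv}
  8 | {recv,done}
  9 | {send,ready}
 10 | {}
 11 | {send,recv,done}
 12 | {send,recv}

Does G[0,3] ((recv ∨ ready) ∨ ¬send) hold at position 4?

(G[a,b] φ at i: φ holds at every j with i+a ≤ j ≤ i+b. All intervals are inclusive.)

Yes

Check ((recv ∨ ready) ∨ ¬send) at every j in [4,7]:
  j=4: true
  j=5: true
  j=6: true
  j=7: true
All positions satisfy it → formula holds.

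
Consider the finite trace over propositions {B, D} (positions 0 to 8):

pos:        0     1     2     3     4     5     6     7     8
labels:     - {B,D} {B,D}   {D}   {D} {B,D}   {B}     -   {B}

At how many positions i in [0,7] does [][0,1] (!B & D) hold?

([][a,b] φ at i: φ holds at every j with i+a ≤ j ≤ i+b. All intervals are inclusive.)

Evaluate at each i in [0,7]:
  i=0: ✗ (fails at j=0)
  i=1: ✗ (fails at j=1)
  i=2: ✗ (fails at j=2)
  i=3: ✓ (all of [3,4])
  i=4: ✗ (fails at j=5)
  i=5: ✗ (fails at j=5)
  i=6: ✗ (fails at j=6)
  i=7: ✗ (fails at j=7)
Positions where it holds: {3} → 1.

1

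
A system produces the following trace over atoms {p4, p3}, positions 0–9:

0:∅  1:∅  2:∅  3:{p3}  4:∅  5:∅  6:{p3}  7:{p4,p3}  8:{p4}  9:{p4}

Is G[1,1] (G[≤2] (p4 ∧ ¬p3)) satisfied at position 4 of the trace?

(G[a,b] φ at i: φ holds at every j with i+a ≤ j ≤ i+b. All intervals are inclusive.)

False

Check G[≤2] (p4 ∧ ¬p3) at every j in [5,5]:
  j=5: fails at 5
Fails at j=5 → formula fails.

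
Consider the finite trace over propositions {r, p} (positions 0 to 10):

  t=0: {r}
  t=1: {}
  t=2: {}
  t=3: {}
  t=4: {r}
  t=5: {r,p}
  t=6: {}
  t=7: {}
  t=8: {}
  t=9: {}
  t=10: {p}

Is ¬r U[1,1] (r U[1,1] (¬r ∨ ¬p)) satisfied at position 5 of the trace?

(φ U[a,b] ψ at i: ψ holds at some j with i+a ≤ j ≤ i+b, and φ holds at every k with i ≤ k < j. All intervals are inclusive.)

Need some j in [6,6] with (r U[1,1] (¬r ∨ ¬p)), and ¬r at every k in [5,j-1].
  j=6: (r U[1,1] (¬r ∨ ¬p)) — fails.
No j in the window works → until fails.

False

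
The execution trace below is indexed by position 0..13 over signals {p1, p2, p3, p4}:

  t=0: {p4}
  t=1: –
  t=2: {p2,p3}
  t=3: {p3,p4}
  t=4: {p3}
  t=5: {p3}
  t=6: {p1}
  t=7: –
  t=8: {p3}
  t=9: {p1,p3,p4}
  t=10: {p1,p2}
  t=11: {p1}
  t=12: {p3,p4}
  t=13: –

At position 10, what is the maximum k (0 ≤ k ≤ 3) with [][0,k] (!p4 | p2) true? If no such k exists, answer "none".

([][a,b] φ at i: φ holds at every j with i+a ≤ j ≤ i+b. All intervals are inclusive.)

1

(!p4 | p2) must hold from j=10 onward; find where it first fails.
  j=10: holds
  j=11: holds
  j=12: fails
Holds on [10,11], so largest k = 1.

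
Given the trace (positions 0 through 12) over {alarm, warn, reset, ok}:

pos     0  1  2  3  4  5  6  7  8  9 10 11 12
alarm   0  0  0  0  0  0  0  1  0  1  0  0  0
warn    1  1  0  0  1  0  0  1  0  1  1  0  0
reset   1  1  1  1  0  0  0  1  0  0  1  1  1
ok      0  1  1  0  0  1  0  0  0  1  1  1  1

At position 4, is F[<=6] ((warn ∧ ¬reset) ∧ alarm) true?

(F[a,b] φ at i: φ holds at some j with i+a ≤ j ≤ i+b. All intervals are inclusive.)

Check ((warn ∧ ¬reset) ∧ alarm) at each j in [4,10]:
  j=4: false
  j=5: false
  j=6: false
  j=7: false
  j=8: false
  j=9: true
  j=10: false
Found at j=9 → formula holds.

True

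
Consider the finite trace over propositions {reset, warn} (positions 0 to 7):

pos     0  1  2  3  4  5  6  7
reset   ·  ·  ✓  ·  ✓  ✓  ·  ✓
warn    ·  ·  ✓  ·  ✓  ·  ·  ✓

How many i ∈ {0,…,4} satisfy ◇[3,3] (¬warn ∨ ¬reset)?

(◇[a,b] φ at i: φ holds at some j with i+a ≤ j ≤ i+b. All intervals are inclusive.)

3

Evaluate at each i in [0,4]:
  i=0: ✓ (witness j=3)
  i=1: ✗ (none in [4,4])
  i=2: ✓ (witness j=5)
  i=3: ✓ (witness j=6)
  i=4: ✗ (none in [7,7])
Positions where it holds: {0, 2, 3} → 3.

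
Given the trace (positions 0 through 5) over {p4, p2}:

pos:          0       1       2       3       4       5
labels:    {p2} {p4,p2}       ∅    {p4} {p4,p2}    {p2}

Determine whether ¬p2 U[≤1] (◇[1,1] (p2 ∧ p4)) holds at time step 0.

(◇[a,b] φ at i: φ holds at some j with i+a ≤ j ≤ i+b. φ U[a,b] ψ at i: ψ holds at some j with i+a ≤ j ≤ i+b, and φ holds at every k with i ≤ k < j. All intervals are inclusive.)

Need some j in [0,1] with ◇[1,1] (p2 ∧ p4), and ¬p2 at every k in [0,j-1].
  j=0: ◇[1,1] (p2 ∧ p4) holds; no prefix to check → satisfied.

Holds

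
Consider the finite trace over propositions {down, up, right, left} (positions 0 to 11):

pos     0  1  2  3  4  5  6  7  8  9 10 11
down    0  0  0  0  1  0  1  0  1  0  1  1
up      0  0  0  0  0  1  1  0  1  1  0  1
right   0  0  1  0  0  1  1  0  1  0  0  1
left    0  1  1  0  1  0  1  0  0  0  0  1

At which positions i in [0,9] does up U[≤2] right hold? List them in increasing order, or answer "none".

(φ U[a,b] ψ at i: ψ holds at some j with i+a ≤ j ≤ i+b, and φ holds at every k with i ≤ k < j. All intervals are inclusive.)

Evaluate at each i in [0,9]:
  i=0: ✗ (lhs fails at k=0 before rhs at j=2)
  i=1: ✗ (lhs fails at k=1 before rhs at j=2)
  i=2: ✓ (rhs at j=2)
  i=3: ✗ (lhs fails at k=3 before rhs at j=5)
  i=4: ✗ (lhs fails at k=4 before rhs at j=5)
  i=5: ✓ (rhs at j=5)
  i=6: ✓ (rhs at j=6)
  i=7: ✗ (lhs fails at k=7 before rhs at j=8)
  i=8: ✓ (rhs at j=8)
  i=9: ✗ (lhs fails at k=10 before rhs at j=11)

2, 5, 6, 8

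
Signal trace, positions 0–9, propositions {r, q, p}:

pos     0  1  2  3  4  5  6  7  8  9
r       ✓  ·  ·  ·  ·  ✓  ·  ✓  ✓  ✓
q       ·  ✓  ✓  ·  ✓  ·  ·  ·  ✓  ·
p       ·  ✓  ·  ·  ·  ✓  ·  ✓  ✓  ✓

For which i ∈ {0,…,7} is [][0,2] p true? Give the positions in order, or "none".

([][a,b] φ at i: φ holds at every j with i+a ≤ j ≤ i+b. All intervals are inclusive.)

Evaluate at each i in [0,7]:
  i=0: ✗ (fails at j=0)
  i=1: ✗ (fails at j=2)
  i=2: ✗ (fails at j=2)
  i=3: ✗ (fails at j=3)
  i=4: ✗ (fails at j=4)
  i=5: ✗ (fails at j=6)
  i=6: ✗ (fails at j=6)
  i=7: ✓ (all of [7,9])

7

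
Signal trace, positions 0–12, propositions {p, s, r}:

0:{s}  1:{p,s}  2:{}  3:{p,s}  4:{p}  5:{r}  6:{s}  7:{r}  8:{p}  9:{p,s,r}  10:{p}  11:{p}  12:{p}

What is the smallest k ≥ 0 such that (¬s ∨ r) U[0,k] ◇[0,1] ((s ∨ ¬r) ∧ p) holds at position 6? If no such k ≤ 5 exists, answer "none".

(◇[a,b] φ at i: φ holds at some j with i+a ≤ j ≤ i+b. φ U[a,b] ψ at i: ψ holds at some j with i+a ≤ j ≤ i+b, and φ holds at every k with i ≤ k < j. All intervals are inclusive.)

Need earliest j ≥ 6 with ◇[0,1] ((s ∨ ¬r) ∧ p), and (¬s ∨ r) at every k in [6,j-1].
  j=6: rhs fails.
  j=7: rhs holds but lhs fails at k=6.
  j=8: rhs holds but lhs fails at k=6.
  j=9: rhs holds but lhs fails at k=6.
  j=10: rhs holds but lhs fails at k=6.
  j=11: rhs holds but lhs fails at k=6.
No witness within the range → none.

none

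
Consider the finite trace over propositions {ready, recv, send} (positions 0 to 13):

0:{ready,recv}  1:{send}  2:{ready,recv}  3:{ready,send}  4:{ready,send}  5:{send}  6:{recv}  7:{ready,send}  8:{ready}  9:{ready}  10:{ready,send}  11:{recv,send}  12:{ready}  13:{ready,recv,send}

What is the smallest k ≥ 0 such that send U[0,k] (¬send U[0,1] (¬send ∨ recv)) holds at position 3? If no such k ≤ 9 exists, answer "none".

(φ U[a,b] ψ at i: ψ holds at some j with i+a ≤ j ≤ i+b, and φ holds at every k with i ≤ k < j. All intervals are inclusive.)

3

Need earliest j ≥ 3 with (¬send U[0,1] (¬send ∨ recv)), and send at every k in [3,j-1].
  j=3: rhs fails.
  j=4: rhs fails.
  j=5: rhs fails.
  j=6: rhs holds; lhs holds on [3,5]. k = 3.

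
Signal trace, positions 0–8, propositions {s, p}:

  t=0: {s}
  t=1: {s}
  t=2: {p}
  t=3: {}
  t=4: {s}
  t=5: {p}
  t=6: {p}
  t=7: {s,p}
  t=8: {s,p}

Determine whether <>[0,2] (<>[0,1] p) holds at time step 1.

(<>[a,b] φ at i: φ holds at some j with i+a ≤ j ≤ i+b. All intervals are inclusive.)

Holds

Check <>[0,1] p at each j in [1,3]:
  j=1: holds (witness at 2)
  j=2: holds (witness at 2)
  j=3: fails (none in [3,4])
Found at j=1 → formula holds.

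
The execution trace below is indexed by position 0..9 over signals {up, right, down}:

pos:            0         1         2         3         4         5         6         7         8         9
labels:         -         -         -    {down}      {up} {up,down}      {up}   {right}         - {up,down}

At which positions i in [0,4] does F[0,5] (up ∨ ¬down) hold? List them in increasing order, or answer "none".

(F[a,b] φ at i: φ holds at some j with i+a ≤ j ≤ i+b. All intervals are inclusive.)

0, 1, 2, 3, 4

Evaluate at each i in [0,4]:
  i=0: ✓ (witness j=0)
  i=1: ✓ (witness j=1)
  i=2: ✓ (witness j=2)
  i=3: ✓ (witness j=4)
  i=4: ✓ (witness j=4)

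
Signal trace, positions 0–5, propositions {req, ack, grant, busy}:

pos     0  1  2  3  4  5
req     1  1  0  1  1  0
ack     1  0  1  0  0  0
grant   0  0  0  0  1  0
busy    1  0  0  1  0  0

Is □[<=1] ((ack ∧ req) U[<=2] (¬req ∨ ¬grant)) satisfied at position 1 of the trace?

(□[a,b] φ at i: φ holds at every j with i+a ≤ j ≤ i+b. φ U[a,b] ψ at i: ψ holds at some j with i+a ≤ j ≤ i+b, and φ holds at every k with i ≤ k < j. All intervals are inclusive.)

Check ((ack ∧ req) U[<=2] (¬req ∨ ¬grant)) at every j in [1,2]:
  j=1: holds
  j=2: holds
All positions satisfy it → formula holds.

True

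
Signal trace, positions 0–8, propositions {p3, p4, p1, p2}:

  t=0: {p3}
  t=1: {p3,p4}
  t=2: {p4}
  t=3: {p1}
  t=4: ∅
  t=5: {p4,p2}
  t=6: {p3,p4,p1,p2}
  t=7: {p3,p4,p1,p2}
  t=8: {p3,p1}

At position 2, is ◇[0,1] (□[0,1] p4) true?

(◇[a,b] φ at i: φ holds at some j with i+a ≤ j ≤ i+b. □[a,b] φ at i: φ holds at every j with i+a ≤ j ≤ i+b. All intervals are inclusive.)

Does not hold

Check □[0,1] p4 at each j in [2,3]:
  j=2: fails at 3
  j=3: fails at 3
No position in the window satisfies it → formula fails.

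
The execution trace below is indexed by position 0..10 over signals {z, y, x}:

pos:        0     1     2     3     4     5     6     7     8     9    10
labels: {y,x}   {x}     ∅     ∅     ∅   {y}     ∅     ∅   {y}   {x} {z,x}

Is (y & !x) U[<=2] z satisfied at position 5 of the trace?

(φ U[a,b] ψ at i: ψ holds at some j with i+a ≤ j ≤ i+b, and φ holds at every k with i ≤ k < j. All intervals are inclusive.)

Does not hold

Need some j in [5,7] with z, and (y & !x) at every k in [5,j-1].
  j=5: z false.
  j=6: z false.
  j=7: z false.
No j in the window works → until fails.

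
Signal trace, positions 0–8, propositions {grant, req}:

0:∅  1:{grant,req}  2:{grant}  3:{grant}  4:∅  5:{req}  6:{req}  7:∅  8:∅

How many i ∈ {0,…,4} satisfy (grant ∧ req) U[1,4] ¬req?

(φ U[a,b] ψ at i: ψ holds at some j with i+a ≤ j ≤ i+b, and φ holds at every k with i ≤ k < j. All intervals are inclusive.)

Evaluate at each i in [0,4]:
  i=0: ✗ (lhs fails at k=0 before rhs at j=2)
  i=1: ✓ (rhs at j=2; lhs holds on [1,1])
  i=2: ✗ (lhs fails at k=2 before rhs at j=3)
  i=3: ✗ (lhs fails at k=3 before rhs at j=4)
  i=4: ✗ (lhs fails at k=4 before rhs at j=7)
Positions where it holds: {1} → 1.

1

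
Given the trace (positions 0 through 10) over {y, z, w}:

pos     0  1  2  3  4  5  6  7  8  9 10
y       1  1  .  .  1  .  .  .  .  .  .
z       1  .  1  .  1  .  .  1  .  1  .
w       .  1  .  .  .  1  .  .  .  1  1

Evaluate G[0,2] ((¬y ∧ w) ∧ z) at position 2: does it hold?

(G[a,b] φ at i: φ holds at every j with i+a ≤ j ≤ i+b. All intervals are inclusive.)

No

Check ((¬y ∧ w) ∧ z) at every j in [2,4]:
  j=2: false
  j=3: false
  j=4: false
Fails at j=2 → formula fails.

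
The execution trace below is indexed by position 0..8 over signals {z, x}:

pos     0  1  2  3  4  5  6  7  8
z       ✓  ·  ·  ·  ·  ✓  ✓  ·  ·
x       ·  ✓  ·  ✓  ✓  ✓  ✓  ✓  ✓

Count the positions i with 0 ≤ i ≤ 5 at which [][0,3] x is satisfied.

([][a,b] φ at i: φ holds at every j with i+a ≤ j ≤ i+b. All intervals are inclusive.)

3

Evaluate at each i in [0,5]:
  i=0: ✗ (fails at j=0)
  i=1: ✗ (fails at j=2)
  i=2: ✗ (fails at j=2)
  i=3: ✓ (all of [3,6])
  i=4: ✓ (all of [4,7])
  i=5: ✓ (all of [5,8])
Positions where it holds: {3, 4, 5} → 3.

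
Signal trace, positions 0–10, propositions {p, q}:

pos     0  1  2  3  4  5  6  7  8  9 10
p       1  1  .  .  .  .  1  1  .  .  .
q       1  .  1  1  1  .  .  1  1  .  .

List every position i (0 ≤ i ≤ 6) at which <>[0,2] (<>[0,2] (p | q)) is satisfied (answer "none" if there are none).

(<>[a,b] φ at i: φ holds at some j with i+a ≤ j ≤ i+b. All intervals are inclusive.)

Evaluate at each i in [0,6]:
  i=0: ✓ (witness j=0)
  i=1: ✓ (witness j=1)
  i=2: ✓ (witness j=2)
  i=3: ✓ (witness j=3)
  i=4: ✓ (witness j=4)
  i=5: ✓ (witness j=5)
  i=6: ✓ (witness j=6)

0, 1, 2, 3, 4, 5, 6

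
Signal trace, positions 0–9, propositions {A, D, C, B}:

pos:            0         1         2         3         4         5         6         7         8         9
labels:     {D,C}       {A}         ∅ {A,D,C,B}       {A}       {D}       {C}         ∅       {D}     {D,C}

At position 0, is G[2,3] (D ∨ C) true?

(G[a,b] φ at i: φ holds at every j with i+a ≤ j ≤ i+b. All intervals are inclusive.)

No

Check (D ∨ C) at every j in [2,3]:
  j=2: false
  j=3: true
Fails at j=2 → formula fails.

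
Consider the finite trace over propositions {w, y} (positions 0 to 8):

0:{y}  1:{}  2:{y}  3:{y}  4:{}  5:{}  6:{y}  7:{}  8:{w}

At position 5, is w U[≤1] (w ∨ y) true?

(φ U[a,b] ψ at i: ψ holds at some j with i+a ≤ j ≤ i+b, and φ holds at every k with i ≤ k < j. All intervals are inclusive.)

Need some j in [5,6] with (w ∨ y), and w at every k in [5,j-1].
  j=5: (w ∨ y) false.
  j=6: (w ∨ y) holds, but w fails at k=5 → not this j.
No j in the window works → until fails.

No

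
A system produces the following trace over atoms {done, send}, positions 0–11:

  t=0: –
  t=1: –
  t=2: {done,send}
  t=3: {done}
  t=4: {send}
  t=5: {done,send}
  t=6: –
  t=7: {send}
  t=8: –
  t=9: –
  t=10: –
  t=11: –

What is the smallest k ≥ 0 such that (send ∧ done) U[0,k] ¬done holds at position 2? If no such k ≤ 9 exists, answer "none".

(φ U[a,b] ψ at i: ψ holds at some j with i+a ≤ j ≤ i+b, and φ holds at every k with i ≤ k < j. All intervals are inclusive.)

none

Need earliest j ≥ 2 with ¬done, and (send ∧ done) at every k in [2,j-1].
  j=2: rhs fails.
  j=3: rhs fails.
  j=4: rhs holds but lhs fails at k=3.
  j=5: rhs fails.
  j=6: rhs holds but lhs fails at k=3.
  j=7: rhs holds but lhs fails at k=3.
  j=8: rhs holds but lhs fails at k=3.
  j=9: rhs holds but lhs fails at k=3.
  j=10: rhs holds but lhs fails at k=3.
  j=11: rhs holds but lhs fails at k=3.
No witness within the range → none.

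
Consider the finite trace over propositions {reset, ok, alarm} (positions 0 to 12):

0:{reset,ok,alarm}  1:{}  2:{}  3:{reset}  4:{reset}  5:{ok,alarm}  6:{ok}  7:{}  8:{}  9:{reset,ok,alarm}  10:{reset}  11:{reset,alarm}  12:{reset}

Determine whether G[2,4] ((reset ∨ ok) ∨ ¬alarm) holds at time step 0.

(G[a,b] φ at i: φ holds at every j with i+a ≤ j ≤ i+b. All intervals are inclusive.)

True

Check ((reset ∨ ok) ∨ ¬alarm) at every j in [2,4]:
  j=2: true
  j=3: true
  j=4: true
All positions satisfy it → formula holds.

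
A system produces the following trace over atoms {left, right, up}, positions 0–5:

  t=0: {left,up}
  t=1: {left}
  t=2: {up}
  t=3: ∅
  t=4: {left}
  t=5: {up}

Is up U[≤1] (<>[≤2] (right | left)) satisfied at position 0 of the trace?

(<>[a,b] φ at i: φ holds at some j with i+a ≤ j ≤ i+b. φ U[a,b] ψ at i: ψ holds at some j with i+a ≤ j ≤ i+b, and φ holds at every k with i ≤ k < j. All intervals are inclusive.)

Need some j in [0,1] with <>[≤2] (right | left), and up at every k in [0,j-1].
  j=0: <>[≤2] (right | left) holds; no prefix to check → satisfied.

Holds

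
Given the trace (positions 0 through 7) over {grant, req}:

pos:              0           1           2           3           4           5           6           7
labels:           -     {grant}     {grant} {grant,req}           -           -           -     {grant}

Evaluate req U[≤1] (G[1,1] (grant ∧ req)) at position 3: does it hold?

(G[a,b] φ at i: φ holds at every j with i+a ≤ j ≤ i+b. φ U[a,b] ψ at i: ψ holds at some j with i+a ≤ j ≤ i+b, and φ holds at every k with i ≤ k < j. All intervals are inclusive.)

Need some j in [3,4] with G[1,1] (grant ∧ req), and req at every k in [3,j-1].
  j=3: G[1,1] (grant ∧ req) — fails at 4.
  j=4: G[1,1] (grant ∧ req) — fails at 5.
No j in the window works → until fails.

No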